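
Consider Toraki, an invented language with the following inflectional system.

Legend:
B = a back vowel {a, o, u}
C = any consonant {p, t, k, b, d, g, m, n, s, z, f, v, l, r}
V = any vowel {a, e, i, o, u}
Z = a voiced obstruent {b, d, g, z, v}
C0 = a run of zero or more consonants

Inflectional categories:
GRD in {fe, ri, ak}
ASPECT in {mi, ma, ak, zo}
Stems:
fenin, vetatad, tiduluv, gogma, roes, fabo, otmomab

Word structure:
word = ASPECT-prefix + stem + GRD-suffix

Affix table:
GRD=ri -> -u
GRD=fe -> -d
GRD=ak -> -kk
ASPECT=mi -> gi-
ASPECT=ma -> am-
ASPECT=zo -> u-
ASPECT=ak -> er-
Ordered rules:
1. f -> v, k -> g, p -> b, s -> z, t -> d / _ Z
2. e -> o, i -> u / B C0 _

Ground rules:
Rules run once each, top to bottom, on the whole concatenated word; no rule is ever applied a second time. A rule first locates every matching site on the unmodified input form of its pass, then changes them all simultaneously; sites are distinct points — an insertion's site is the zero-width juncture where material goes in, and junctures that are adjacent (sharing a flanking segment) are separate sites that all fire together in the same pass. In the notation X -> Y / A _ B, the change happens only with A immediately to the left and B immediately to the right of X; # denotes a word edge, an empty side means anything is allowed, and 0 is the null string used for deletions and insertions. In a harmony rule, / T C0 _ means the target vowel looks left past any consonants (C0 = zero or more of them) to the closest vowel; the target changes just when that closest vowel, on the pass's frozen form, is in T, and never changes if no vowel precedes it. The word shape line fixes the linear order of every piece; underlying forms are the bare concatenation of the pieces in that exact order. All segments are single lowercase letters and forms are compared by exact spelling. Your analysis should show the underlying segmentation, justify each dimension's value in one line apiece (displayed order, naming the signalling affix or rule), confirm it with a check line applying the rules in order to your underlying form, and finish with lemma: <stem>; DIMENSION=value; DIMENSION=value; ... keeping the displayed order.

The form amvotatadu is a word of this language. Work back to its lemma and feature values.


underlying: am-vetatad-u
GRD=ri - signalled by the affix -u
ASPECT=ma - signalled by the affix am-
check: amvetatadu -> amvetatadu -> amvotatadu
lemma: vetatad; GRD=ri; ASPECT=ma


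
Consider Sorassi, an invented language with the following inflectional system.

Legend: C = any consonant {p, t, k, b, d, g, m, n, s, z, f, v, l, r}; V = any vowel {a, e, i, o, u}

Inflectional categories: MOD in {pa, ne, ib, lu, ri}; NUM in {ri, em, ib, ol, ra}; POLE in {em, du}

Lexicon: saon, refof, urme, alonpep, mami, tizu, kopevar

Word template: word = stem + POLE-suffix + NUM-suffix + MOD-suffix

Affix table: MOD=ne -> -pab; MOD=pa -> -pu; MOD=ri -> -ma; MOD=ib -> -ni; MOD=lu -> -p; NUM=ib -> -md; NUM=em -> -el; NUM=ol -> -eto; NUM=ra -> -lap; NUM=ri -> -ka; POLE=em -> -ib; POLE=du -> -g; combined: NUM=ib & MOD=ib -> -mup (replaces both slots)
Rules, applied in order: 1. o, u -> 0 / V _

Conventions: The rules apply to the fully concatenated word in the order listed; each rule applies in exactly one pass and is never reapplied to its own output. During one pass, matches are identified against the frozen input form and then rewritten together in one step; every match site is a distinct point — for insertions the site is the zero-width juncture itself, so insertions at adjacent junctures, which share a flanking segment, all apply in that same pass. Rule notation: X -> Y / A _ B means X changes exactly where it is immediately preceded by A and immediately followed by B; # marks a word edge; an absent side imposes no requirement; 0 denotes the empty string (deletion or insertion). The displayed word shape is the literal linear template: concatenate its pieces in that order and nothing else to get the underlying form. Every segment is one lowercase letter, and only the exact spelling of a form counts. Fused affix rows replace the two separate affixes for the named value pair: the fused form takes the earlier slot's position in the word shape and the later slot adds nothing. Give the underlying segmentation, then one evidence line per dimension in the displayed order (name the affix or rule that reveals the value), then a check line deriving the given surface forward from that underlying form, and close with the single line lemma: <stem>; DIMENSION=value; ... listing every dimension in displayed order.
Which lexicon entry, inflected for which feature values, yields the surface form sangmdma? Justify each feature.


underlying: saon-g-md-ma
MOD=ri - signalled by the affix -ma
NUM=ib - signalled by the affix -md
POLE=du - signalled by the affix -g
check: saongmdma -> sangmdma
lemma: saon; MOD=ri; NUM=ib; POLE=du


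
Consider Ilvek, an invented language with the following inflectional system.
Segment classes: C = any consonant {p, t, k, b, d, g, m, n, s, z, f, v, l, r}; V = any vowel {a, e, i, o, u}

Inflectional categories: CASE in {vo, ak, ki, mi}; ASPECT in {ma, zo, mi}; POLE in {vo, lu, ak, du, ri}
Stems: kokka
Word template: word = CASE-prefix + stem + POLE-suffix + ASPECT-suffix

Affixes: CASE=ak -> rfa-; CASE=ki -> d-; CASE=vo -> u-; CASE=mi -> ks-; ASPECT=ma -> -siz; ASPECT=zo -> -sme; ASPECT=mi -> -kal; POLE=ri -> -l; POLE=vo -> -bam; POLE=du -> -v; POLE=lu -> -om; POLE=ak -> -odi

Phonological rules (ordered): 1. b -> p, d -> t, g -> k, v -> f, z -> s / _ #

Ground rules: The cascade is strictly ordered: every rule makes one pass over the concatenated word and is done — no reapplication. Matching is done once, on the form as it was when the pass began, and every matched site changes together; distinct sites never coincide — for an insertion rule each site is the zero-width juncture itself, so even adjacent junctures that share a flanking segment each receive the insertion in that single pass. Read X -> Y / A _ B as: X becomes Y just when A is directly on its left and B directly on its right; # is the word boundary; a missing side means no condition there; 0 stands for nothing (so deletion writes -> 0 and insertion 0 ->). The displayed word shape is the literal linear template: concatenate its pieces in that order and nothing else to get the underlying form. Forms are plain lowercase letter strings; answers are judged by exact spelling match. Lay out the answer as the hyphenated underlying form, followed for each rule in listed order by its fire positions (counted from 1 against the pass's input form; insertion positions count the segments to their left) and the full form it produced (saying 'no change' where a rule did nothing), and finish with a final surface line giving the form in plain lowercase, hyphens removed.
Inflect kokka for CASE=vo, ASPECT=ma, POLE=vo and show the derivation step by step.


underlying: u-kokka-bam-siz
1. b -> p, d -> t, g -> k, v -> f, z -> s / _ #: fires at position(s) 12: ukokkabamsis
surface: ukokkabamsis


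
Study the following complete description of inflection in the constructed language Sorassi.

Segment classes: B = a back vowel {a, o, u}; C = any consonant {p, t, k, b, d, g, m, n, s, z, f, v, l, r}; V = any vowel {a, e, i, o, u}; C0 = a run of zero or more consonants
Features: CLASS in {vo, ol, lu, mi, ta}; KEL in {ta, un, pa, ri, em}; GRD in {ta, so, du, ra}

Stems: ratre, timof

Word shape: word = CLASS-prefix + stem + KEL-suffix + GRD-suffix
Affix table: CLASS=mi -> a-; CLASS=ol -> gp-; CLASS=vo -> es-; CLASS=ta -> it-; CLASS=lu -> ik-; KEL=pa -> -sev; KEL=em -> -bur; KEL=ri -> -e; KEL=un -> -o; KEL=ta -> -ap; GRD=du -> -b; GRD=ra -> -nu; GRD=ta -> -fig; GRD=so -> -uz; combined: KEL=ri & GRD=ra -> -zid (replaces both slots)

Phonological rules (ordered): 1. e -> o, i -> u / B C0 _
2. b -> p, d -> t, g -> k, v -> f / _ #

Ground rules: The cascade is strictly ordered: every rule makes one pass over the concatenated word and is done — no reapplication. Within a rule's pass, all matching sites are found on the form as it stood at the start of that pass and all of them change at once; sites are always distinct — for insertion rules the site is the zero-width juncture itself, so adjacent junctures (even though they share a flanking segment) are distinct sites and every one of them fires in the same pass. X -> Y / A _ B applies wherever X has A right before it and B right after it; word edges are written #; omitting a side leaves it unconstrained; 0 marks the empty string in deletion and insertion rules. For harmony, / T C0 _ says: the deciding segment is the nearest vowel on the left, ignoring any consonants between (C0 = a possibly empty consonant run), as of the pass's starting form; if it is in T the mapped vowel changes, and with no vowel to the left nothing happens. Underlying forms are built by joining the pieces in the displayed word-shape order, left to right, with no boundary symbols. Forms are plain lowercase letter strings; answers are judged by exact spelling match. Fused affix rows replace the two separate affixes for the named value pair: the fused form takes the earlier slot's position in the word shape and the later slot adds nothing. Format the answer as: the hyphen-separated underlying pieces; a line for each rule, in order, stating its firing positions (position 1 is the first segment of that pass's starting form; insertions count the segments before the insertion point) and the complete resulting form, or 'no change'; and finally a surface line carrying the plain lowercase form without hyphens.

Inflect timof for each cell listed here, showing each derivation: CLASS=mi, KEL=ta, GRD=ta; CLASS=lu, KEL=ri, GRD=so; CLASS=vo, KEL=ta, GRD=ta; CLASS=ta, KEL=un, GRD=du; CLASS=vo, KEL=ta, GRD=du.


cell CLASS=mi, KEL=ta, GRD=ta:
underlying: a-timof-ap-fig
1. e -> o, i -> u / B C0 _: fires at position(s) 3, 10: atumofapfug
2. b -> p, d -> t, g -> k, v -> f / _ #: fires at position(s) 11: atumofapfuk
surface: atumofapfuk

cell CLASS=lu, KEL=ri, GRD=so:
underlying: ik-timof-e-uz
1. e -> o, i -> u / B C0 _: fires at position(s) 8: iktimofouz
2. b -> p, d -> t, g -> k, v -> f / _ #: no change
surface: iktimofouz

cell CLASS=vo, KEL=ta, GRD=ta:
underlying: es-timof-ap-fig
1. e -> o, i -> u / B C0 _: fires at position(s) 11: estimofapfug
2. b -> p, d -> t, g -> k, v -> f / _ #: fires at position(s) 12: estimofapfuk
surface: estimofapfuk

cell CLASS=ta, KEL=un, GRD=du:
underlying: it-timof-o-b
1. e -> o, i -> u / B C0 _: no change
2. b -> p, d -> t, g -> k, v -> f / _ #: fires at position(s) 9: ittimofop
surface: ittimofop

cell CLASS=vo, KEL=ta, GRD=du:
underlying: es-timof-ap-b
1. e -> o, i -> u / B C0 _: no change
2. b -> p, d -> t, g -> k, v -> f / _ #: fires at position(s) 10: estimofapp
surface: estimofapp


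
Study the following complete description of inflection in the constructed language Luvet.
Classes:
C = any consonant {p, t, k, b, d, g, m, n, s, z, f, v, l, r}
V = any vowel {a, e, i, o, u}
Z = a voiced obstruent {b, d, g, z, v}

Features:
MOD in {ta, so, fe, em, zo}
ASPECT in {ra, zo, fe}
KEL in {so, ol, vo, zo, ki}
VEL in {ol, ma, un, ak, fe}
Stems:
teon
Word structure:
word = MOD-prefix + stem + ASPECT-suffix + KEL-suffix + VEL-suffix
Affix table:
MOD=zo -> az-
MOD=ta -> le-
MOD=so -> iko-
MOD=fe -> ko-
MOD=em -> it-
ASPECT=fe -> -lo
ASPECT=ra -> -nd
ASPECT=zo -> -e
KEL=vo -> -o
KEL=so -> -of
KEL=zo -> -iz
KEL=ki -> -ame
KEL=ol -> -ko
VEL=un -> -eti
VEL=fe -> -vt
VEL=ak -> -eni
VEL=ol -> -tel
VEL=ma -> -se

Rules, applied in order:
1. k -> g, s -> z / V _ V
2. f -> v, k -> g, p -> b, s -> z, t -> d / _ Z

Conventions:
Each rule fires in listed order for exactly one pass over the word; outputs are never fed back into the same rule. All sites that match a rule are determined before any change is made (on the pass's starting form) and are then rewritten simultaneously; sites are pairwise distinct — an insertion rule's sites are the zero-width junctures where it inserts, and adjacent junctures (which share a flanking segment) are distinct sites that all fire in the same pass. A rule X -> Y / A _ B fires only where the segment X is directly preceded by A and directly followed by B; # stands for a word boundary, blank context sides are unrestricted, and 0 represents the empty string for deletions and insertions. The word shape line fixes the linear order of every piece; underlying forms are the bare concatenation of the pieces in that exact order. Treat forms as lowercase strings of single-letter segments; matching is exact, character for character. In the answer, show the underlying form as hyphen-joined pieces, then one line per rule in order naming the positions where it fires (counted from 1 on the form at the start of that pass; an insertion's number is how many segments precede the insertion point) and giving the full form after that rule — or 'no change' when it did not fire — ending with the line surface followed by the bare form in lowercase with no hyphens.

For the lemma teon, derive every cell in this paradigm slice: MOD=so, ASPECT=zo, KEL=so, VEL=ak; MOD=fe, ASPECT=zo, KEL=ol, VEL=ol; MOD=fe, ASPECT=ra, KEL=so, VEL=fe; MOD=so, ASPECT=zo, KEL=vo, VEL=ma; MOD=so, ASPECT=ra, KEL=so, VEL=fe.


cell MOD=so, ASPECT=zo, KEL=so, VEL=ak:
underlying: iko-teon-e-of-eni
1. k -> g, s -> z / V _ V: fires at position(s) 2: igoteoneofeni
2. f -> v, k -> g, p -> b, s -> z, t -> d / _ Z: no change
surface: igoteoneofeni

cell MOD=fe, ASPECT=zo, KEL=ol, VEL=ol:
underlying: ko-teon-e-ko-tel
1. k -> g, s -> z / V _ V: fires at position(s) 8: koteonegotel
2. f -> v, k -> g, p -> b, s -> z, t -> d / _ Z: no change
surface: koteonegotel

cell MOD=fe, ASPECT=ra, KEL=so, VEL=fe:
underlying: ko-teon-nd-of-vt
1. k -> g, s -> z / V _ V: no change
2. f -> v, k -> g, p -> b, s -> z, t -> d / _ Z: fires at position(s) 10: koteonndovvt
surface: koteonndovvt

cell MOD=so, ASPECT=zo, KEL=vo, VEL=ma:
underlying: iko-teon-e-o-se
1. k -> g, s -> z / V _ V: fires at position(s) 2, 10: igoteoneoze
2. f -> v, k -> g, p -> b, s -> z, t -> d / _ Z: no change
surface: igoteoneoze

cell MOD=so, ASPECT=ra, KEL=so, VEL=fe:
underlying: iko-teon-nd-of-vt
1. k -> g, s -> z / V _ V: fires at position(s) 2: igoteonndofvt
2. f -> v, k -> g, p -> b, s -> z, t -> d / _ Z: fires at position(s) 11: igoteonndovvt
surface: igoteonndovvt


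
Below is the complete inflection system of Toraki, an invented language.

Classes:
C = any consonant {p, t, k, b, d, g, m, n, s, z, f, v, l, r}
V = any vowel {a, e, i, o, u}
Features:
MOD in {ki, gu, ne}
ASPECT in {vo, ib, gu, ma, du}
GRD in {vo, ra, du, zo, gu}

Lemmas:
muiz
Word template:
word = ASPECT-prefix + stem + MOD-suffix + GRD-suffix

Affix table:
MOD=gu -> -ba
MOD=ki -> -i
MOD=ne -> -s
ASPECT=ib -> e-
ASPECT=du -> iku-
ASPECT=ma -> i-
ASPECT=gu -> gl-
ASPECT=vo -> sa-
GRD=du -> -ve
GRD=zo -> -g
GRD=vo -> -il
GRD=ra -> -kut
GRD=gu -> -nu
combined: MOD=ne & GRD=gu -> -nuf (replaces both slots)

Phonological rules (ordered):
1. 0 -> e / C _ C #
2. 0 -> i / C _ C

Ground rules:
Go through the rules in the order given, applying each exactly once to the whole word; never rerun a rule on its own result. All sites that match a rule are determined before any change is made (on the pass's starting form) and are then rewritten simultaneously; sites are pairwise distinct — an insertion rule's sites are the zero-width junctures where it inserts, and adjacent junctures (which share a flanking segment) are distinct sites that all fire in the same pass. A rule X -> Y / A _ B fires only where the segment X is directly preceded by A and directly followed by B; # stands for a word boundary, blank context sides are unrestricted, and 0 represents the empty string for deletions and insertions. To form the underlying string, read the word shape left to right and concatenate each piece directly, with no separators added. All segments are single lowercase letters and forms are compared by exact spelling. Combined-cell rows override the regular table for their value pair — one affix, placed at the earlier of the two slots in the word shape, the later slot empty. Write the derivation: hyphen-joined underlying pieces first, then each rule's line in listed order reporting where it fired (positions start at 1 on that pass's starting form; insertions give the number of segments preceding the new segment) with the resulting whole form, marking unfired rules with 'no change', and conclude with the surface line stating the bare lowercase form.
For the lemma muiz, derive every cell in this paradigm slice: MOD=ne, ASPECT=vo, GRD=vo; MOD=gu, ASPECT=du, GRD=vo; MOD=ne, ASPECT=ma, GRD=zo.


cell MOD=ne, ASPECT=vo, GRD=vo:
underlying: sa-muiz-s-il
1. 0 -> e / C _ C #: no change
2. 0 -> i / C _ C: inserts after position(s) 6: samuizisil
surface: samuizisil

cell MOD=gu, ASPECT=du, GRD=vo:
underlying: iku-muiz-ba-il
1. 0 -> e / C _ C #: no change
2. 0 -> i / C _ C: inserts after position(s) 7: ikumuizibail
surface: ikumuizibail

cell MOD=ne, ASPECT=ma, GRD=zo:
underlying: i-muiz-s-g
1. 0 -> e / C _ C #: inserts after position(s) 6: imuizseg
2. 0 -> i / C _ C: inserts after position(s) 5: imuiziseg
surface: imuiziseg


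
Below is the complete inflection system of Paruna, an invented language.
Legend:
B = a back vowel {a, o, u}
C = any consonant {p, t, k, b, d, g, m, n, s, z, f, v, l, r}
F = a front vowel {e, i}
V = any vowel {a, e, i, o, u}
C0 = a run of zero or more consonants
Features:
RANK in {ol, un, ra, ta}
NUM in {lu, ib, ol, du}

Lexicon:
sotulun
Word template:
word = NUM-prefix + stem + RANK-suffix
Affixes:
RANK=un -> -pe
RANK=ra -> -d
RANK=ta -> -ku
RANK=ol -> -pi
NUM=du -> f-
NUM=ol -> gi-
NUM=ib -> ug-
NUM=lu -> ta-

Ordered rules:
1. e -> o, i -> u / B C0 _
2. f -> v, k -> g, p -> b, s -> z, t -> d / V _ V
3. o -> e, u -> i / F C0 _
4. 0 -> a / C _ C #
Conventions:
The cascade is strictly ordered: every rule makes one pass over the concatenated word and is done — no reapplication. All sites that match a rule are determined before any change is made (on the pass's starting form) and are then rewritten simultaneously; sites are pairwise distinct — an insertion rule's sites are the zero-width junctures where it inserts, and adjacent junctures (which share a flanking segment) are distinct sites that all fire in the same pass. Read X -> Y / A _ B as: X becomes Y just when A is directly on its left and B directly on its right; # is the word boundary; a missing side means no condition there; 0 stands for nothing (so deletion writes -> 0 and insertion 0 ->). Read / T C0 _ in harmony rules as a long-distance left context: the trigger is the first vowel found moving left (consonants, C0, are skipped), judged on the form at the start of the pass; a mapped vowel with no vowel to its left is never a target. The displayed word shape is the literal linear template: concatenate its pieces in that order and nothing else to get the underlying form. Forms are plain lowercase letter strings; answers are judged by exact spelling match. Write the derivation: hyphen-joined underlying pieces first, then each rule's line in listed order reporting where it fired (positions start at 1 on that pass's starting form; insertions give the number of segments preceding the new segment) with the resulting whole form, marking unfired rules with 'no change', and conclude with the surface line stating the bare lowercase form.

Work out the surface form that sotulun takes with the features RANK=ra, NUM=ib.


underlying: ug-sotulun-d
1. e -> o, i -> u / B C0 _: no change
2. f -> v, k -> g, p -> b, s -> z, t -> d / V _ V: fires at position(s) 5: ugsodulund
3. o -> e, u -> i / F C0 _: no change
4. 0 -> a / C _ C #: inserts after position(s) 9: ugsodulunad
surface: ugsodulunad


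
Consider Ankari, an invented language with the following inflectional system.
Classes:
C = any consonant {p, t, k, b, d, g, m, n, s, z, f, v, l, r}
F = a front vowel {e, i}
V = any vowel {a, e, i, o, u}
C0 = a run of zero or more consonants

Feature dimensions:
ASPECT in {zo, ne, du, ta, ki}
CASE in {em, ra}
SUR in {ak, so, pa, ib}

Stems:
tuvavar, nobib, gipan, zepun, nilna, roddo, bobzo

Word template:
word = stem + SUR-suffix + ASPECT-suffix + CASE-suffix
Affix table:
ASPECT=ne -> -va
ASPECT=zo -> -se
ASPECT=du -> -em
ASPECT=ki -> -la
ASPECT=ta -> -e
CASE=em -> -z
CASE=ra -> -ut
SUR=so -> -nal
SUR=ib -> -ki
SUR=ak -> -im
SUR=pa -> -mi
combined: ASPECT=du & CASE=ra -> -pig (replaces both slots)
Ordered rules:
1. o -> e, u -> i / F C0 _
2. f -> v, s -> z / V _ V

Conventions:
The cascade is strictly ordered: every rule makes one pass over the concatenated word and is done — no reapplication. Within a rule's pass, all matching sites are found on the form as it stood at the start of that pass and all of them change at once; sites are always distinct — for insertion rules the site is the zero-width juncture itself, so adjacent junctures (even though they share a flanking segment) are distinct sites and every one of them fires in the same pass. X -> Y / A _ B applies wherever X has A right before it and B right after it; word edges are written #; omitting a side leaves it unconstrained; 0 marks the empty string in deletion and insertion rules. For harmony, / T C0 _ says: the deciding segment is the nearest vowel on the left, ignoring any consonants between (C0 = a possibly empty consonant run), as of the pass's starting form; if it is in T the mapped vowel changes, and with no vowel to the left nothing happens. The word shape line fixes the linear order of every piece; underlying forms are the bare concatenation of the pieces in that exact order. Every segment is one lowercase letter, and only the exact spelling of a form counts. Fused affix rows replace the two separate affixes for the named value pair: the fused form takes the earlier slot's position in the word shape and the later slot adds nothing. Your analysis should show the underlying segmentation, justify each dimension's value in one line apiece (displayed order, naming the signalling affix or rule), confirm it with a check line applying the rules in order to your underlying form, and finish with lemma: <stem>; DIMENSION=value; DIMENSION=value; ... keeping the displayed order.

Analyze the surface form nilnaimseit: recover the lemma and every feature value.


underlying: nilna-im-se-ut
ASPECT=zo - signalled by the affix -se
CASE=ra - signalled by the affix -ut
SUR=ak - signalled by the affix -im
check: nilnaimseut -> nilnaimseit -> nilnaimseit
lemma: nilna; ASPECT=zo; CASE=ra; SUR=ak


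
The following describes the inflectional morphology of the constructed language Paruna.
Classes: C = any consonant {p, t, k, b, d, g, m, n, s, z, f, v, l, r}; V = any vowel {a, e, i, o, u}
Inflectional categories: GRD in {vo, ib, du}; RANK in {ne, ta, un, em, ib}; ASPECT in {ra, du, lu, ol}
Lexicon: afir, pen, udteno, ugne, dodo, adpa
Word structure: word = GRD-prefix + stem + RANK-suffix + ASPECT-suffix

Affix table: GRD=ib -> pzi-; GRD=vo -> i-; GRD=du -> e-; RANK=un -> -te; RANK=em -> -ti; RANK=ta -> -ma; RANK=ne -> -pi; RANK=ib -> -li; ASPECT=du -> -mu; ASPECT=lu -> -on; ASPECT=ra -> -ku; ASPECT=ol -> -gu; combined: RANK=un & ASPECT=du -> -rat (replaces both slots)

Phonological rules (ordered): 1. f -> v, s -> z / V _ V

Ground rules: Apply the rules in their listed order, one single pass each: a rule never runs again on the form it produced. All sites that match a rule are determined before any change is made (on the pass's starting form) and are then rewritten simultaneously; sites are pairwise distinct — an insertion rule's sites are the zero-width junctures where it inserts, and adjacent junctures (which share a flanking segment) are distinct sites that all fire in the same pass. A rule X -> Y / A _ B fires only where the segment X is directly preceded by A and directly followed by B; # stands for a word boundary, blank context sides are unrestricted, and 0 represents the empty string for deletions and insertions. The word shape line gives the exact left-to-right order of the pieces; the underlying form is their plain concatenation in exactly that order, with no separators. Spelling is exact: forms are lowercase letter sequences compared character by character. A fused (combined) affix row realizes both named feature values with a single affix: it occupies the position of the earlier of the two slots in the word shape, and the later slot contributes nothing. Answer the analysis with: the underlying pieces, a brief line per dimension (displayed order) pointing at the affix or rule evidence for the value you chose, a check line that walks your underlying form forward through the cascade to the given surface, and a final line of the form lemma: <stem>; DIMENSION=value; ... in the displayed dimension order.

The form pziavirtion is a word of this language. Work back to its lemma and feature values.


underlying: pzi-afir-ti-on
GRD=ib - signalled by the affix pzi-
RANK=em - signalled by the affix -ti
ASPECT=lu - signalled by the affix -on
check: pziafirtion -> pziavirtion
lemma: afir; GRD=ib; RANK=em; ASPECT=lu


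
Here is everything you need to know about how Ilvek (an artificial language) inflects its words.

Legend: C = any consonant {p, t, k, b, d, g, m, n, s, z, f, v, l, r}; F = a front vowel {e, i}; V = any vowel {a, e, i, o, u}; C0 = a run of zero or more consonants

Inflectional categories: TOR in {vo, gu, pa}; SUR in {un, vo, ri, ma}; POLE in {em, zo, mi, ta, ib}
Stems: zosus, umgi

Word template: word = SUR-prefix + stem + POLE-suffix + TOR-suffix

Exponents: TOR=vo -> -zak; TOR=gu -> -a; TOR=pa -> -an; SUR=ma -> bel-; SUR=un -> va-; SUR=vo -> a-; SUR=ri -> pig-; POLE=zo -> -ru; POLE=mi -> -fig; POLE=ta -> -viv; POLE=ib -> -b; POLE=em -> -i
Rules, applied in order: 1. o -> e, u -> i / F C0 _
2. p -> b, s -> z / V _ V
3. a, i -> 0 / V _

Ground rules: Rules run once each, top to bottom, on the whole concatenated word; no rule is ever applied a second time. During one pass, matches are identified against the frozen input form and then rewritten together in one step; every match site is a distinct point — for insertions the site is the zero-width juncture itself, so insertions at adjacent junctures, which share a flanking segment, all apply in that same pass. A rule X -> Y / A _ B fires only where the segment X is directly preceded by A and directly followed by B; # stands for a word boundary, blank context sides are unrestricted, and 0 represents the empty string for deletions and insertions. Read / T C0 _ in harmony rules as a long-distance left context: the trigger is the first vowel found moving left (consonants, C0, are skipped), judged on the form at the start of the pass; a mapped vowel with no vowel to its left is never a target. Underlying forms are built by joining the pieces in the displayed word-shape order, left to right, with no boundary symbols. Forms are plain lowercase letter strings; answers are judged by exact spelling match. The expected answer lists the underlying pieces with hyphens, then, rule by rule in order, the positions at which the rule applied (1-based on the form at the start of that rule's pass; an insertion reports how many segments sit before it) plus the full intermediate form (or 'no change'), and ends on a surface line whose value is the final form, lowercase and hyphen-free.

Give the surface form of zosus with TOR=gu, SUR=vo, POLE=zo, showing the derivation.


underlying: a-zosus-ru-a
1. o -> e, u -> i / F C0 _: no change
2. p -> b, s -> z / V _ V: fires at position(s) 4: azozusrua
3. a, i -> 0 / V _: fires at position(s) 9: azozusru
surface: azozusru


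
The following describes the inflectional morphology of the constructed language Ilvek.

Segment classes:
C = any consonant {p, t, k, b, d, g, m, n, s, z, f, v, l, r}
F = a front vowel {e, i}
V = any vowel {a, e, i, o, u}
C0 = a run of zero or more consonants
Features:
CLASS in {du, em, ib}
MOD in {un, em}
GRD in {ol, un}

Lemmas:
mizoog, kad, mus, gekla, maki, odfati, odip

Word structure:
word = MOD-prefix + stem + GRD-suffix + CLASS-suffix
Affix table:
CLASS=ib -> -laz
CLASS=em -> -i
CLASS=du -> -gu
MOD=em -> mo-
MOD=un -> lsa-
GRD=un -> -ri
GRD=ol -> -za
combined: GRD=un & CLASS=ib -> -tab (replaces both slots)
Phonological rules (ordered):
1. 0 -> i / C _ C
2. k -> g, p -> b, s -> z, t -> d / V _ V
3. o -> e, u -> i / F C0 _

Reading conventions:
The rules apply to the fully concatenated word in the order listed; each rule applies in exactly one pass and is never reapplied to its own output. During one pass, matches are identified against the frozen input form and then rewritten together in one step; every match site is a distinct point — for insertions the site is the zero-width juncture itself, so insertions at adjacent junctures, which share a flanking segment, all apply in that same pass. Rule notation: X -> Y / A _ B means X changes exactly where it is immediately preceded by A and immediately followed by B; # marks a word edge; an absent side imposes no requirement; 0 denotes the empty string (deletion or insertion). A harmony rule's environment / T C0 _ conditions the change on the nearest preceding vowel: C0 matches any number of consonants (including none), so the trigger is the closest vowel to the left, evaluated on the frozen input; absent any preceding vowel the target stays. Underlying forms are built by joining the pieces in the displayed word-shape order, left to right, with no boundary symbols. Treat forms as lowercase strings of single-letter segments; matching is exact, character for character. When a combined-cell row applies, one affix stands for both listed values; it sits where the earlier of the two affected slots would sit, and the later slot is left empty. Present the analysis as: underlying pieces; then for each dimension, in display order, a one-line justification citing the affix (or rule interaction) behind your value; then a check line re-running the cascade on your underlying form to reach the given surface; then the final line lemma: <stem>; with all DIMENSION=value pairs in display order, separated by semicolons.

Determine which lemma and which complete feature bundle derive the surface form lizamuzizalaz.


underlying: lsa-mus-za-laz
CLASS=ib - signalled by the affix -laz
MOD=un - signalled by the affix lsa-
GRD=ol - signalled by the affix -za
check: lsamuszalaz -> lisamusizalaz -> lizamuzizalaz -> lizamuzizalaz
lemma: mus; CLASS=ib; MOD=un; GRD=ol


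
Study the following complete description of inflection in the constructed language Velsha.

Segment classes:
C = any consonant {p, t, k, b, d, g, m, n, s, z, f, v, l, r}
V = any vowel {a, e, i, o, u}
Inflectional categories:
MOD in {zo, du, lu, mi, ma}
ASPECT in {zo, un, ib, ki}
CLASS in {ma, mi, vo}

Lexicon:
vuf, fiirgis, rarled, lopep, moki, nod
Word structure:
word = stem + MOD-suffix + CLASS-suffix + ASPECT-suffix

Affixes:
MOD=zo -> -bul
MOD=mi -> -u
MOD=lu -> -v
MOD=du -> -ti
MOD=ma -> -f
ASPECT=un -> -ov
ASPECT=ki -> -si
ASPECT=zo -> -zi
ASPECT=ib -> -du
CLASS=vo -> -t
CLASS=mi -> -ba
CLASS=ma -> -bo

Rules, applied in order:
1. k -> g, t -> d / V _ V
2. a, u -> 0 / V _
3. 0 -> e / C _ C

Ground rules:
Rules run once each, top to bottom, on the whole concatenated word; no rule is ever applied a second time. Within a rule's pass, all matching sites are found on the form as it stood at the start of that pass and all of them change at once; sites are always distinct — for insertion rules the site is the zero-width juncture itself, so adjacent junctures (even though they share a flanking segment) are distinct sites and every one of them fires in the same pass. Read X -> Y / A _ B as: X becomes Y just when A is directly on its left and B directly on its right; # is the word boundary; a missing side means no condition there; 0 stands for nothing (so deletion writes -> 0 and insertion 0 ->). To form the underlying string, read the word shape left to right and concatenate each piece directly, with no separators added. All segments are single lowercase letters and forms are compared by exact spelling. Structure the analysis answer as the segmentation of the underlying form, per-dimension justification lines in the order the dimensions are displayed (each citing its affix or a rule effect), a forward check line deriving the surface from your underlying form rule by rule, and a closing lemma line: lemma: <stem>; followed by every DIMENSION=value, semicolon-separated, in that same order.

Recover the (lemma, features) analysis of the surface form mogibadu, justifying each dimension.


underlying: moki-u-ba-du
MOD=mi - signalled by the affix -u
ASPECT=ib - signalled by the affix -du
CLASS=mi - signalled by the affix -ba
check: mokiubadu -> mogiubadu -> mogibadu -> mogibadu
lemma: moki; MOD=mi; ASPECT=ib; CLASS=mi


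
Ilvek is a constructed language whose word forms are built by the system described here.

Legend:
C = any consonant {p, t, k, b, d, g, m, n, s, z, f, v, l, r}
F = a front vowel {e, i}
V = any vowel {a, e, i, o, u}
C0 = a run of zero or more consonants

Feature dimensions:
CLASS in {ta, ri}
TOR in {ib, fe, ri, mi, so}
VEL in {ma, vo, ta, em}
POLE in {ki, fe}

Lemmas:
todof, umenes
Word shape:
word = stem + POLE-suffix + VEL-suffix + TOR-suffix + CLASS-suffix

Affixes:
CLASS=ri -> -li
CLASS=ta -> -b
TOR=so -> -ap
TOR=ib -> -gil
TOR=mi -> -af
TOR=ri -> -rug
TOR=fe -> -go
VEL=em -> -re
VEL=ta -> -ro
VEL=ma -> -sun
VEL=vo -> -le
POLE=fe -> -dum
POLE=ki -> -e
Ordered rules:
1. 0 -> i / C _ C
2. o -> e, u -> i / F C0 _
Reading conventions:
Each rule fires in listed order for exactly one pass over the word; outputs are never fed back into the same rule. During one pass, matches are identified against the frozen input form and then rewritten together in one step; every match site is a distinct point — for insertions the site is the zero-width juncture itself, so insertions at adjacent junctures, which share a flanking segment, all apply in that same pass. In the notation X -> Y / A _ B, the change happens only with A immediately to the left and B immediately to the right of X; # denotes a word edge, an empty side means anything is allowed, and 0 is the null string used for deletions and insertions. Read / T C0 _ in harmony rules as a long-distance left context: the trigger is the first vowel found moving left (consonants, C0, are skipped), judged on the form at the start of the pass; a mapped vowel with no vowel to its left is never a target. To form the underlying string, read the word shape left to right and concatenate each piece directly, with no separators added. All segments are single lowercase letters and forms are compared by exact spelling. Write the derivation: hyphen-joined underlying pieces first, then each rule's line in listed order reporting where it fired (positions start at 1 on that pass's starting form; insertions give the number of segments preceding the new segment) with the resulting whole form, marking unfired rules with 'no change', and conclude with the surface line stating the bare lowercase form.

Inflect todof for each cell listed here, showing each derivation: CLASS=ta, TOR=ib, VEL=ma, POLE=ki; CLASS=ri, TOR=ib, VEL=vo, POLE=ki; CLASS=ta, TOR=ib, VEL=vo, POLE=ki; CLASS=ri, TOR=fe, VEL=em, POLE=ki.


cell CLASS=ta, TOR=ib, VEL=ma, POLE=ki:
underlying: todof-e-sun-gil-b
1. 0 -> i / C _ C: inserts after position(s) 9, 12: todofesunigilib
2. o -> e, u -> i / F C0 _: fires at position(s) 8: todofesinigilib
surface: todofesinigilib

cell CLASS=ri, TOR=ib, VEL=vo, POLE=ki:
underlying: todof-e-le-gil-li
1. 0 -> i / C _ C: inserts after position(s) 11: todofelegilili
2. o -> e, u -> i / F C0 _: no change
surface: todofelegilili

cell CLASS=ta, TOR=ib, VEL=vo, POLE=ki:
underlying: todof-e-le-gil-b
1. 0 -> i / C _ C: inserts after position(s) 11: todofelegilib
2. o -> e, u -> i / F C0 _: no change
surface: todofelegilib

cell CLASS=ri, TOR=fe, VEL=em, POLE=ki:
underlying: todof-e-re-go-li
1. 0 -> i / C _ C: no change
2. o -> e, u -> i / F C0 _: fires at position(s) 10: todoferegeli
surface: todoferegeli


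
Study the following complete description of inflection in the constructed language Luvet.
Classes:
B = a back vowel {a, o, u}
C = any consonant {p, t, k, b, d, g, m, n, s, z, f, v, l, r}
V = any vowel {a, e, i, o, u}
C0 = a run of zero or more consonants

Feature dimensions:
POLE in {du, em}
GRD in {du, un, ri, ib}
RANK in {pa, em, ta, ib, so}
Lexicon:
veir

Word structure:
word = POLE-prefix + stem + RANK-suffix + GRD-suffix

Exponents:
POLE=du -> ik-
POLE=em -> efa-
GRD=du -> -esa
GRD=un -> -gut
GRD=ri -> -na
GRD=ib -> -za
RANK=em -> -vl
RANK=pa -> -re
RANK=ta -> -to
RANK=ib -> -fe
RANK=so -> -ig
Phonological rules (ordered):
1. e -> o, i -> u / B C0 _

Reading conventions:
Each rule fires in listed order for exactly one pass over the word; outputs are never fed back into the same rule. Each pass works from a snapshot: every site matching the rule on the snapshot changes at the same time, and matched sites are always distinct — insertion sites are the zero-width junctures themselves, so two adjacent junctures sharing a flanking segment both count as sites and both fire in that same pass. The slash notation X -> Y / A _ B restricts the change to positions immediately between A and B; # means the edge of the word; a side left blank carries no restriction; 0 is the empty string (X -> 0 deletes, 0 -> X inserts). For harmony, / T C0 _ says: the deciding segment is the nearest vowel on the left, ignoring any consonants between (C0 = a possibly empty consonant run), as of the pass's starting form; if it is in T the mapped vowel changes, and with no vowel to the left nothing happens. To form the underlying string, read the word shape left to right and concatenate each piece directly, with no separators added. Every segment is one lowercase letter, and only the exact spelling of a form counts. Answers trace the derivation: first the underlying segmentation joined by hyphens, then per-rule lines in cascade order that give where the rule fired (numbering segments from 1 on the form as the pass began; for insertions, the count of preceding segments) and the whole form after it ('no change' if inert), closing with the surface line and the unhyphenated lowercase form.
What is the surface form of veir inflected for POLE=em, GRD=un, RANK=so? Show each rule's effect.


underlying: efa-veir-ig-gut
1. e -> o, i -> u / B C0 _: fires at position(s) 5: efavoiriggut
surface: efavoiriggut


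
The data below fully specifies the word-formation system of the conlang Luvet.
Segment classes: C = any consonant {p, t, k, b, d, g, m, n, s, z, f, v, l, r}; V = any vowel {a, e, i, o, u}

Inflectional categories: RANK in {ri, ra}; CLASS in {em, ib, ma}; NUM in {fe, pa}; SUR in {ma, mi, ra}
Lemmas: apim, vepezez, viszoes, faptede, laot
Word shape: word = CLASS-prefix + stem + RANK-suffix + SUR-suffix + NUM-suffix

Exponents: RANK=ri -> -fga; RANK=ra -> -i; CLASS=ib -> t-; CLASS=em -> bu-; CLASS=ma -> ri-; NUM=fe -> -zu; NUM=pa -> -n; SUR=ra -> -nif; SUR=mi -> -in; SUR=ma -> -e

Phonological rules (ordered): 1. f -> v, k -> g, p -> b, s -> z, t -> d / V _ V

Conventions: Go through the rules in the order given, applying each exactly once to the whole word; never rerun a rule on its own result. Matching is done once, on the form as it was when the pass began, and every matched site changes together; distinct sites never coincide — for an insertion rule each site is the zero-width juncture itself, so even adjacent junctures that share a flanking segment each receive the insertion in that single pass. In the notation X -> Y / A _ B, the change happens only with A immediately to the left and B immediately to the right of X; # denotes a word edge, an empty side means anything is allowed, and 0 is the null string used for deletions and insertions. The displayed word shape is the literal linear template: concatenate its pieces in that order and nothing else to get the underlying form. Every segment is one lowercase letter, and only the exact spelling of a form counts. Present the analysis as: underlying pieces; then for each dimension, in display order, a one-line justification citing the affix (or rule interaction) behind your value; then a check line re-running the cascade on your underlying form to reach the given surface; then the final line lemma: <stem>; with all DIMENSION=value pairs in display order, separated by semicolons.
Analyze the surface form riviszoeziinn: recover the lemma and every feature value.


underlying: ri-viszoes-i-in-n
RANK=ra - signalled by the affix -i
CLASS=ma - signalled by the affix ri-
NUM=pa - signalled by the affix -n
SUR=mi - signalled by the affix -in
check: riviszoesiinn -> riviszoeziinn
lemma: viszoes; RANK=ra; CLASS=ma; NUM=pa; SUR=mi
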